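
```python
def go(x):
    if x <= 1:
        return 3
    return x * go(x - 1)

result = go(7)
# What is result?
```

go(7) = 7 * 6 * 5 * 4 * 3 * 2 * 3 = 15120

Answer: 15120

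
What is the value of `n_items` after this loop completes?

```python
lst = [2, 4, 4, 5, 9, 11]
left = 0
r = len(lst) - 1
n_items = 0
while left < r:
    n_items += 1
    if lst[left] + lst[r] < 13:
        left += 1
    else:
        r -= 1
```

Steps to find pair summing to 13
`n_items` takes the values: 0 → 1 → 2 → 3 → 4 → 5

Answer: 5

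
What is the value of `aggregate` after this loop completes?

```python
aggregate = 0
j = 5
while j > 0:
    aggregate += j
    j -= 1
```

Sum 5 down to 1
`aggregate` takes the values: 0 → 5 → 9 → 12 → 14 → 15

Answer: 15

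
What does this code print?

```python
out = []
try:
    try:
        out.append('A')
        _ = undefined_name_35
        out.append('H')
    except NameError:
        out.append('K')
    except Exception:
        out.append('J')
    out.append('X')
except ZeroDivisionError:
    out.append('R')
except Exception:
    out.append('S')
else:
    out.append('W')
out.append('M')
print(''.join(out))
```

Execution trace: 'A' (inner try body) → 'K' (inner except NameError) → 'X' (try body, no exception) → 'W' (else) → 'M' (after the try/except). Output: AKXWM

Answer: AKXWM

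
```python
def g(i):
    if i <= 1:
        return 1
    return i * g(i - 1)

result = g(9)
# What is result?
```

g(9) = 9 * 8 * 7 * 6 * 5 * 4 * 3 * 2 * 1 = 362880

Answer: 362880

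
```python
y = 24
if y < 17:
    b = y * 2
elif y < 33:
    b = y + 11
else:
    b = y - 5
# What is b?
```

Trace:
`y = 24` → y = 24
`if y < 17: ...` → y < 17 is False, y < 33 is True → b = 35
So b = 35

Answer: 35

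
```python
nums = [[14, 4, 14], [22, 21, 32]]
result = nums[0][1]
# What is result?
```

Trace:
`nums = [[14, 4, 14], [22, 21, 32]]` → nums = [[14, 4, 14], [22, 21, 32]]
`result = nums[0][1]` → result = 4
So result = 4

Answer: 4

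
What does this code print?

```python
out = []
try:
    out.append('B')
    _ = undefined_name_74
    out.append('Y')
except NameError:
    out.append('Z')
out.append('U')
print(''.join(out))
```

Execution trace: 'B' (try body) → 'Z' (except NameError) → 'U' (after the try/except). Output: BZU

Answer: BZU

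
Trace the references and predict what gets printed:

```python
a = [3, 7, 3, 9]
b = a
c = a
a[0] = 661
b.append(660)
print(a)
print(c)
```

Key concept: multiple aliases.
Step by step:
`a = [3, 7, 3, 9]` → a = [3, 7, 3, 9]
`b = a` → b = [3, 7, 3, 9] (same object as a)
`c = a` → c = [3, 7, 3, 9] (same object as a, b)
`a[0] = 661` → a = [661, 7, 3, 9] (same object as b, c); b = [661, 7, 3, 9] (same object as a, c); c = [661, 7, 3, 9] (same object as a, b)
`b.append(660)` → a = [661, 7, 3, 9, 660] (same object as b, c); b = [661, 7, 3, 9, 660] (same object as a, c); c = [661, 7, 3, 9, 660] (same object as a, b)
`print(a)` → prints [661, 7, 3, 9, 660]
`print(c)` → prints [661, 7, 3, 9, 660]

Answer:
[661, 7, 3, 9, 660]
[661, 7, 3, 9, 660]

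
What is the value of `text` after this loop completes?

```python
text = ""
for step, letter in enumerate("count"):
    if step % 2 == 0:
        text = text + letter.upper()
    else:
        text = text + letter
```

Uppercase even positions in 'count'
`text` takes the values: "" → "C" → "Co" → "CoU" → "CoUn" → "CoUnT"

Answer: "CoUnT"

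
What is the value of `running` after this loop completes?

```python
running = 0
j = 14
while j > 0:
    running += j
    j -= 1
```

Sum 14 down to 1
`running` takes the values: 0 → 14 → 27 → 39 → 50 → 60 → 69 → 77 → 84 → 90 → 95 → 99 → 102 → 104 → 105

Answer: 105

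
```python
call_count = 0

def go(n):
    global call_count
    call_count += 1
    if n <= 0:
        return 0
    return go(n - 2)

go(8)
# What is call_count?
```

Linear recursion stepping by 2: 5 calls from n=8 down to ≤0.

Answer: 5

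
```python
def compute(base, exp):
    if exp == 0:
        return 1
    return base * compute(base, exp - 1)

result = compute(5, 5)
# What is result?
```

compute(5, 5) = 5 * 5 * 5 * 5 * 5 = 3125

Answer: 3125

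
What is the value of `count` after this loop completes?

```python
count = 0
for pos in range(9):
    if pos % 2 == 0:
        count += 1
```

Count numbers divisible by 2 in range(9)
`count` takes the values: 0 → 1 → 2 → 3 → 4 → 5

Answer: 5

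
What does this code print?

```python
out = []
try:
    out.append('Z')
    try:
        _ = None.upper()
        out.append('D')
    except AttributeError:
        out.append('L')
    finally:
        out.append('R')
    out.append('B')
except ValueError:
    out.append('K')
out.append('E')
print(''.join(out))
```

Execution trace: 'Z' (try body) → 'L' (inner except AttributeError) → 'R' (inner finally) → 'B' (try body, no exception) → 'E' (after the try/except). Output: ZLRBE

Answer: ZLRBE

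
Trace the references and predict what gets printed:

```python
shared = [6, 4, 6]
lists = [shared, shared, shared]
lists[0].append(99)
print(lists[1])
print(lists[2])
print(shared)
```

Key concept: list of same reference.
Step by step:
`shared = [6, 4, 6]` → shared = [6, 4, 6]
`lists = [shared, shared, shared]` → lists = [[6, 4, 6], [6, 4, 6], [6, 4, 6]]
`lists[0].append(99)` → shared = [6, 4, 6, 99]; lists = [[6, 4, 6, 99], [6, 4, 6, 99], [6, 4, 6, 99]]
`print(lists[1])` → prints [6, 4, 6, 99]
`print(lists[2])` → prints [6, 4, 6, 99]
`print(shared)` → prints [6, 4, 6, 99]

Answer:
[6, 4, 6, 99]
[6, 4, 6, 99]
[6, 4, 6, 99]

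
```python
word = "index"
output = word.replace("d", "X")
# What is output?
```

Trace:
`word = "index"` → word = 'index'
`output = word.replace("d", "X")` → output = 'inXex'
So output = 'inXex'

Answer: 'inXex'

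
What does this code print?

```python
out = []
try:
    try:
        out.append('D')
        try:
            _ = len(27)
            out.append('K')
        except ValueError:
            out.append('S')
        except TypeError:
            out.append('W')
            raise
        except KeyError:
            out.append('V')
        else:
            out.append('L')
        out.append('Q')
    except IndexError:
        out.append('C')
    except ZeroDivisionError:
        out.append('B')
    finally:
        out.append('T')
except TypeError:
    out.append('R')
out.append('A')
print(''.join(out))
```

Execution trace: 'D' (try body) → 'W' (inner except TypeError) → 'T' (finally) → 'R' (outer except TypeError) → 'A' (after the try/except). Output: DWTRA

Answer: DWTRA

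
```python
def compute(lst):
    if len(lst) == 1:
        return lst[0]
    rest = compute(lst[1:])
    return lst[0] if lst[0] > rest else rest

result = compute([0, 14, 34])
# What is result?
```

Recursive max over [0, 14, 34] = 34

Answer: 34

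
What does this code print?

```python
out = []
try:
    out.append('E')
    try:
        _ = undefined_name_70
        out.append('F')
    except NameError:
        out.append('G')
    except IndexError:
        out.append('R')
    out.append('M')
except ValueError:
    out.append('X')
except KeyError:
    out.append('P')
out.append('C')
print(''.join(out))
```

Execution trace: 'E' (try body) → 'G' (inner except NameError) → 'M' (try body, no exception) → 'C' (after the try/except). Output: EGMC

Answer: EGMC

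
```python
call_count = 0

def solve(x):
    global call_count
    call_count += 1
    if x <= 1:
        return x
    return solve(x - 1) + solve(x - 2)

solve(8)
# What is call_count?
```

Calls(x) = 1 + Calls(x-1) + Calls(x-2); Calls(0)=Calls(1)=1. For x=8 this gives 67.

Answer: 67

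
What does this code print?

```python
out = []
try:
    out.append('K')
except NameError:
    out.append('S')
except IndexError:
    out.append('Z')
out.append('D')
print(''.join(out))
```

Execution trace: 'K' (try body, no exception) → 'D' (after the try/except). Output: KD

Answer: KD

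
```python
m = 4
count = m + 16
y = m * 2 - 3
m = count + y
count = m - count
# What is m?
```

Trace:
`m = 4` → m = 4
`count = m + 16` → count = 20
`y = m * 2 - 3` → y = 5
`m = count + y` → m = 25
`count = m - count` → count = 5
So m = 25

Answer: 25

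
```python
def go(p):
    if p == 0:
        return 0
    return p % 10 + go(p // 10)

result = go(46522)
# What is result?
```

Sum of digits of 46522: 2 + 2 + 5 + 6 + 4 = 19

Answer: 19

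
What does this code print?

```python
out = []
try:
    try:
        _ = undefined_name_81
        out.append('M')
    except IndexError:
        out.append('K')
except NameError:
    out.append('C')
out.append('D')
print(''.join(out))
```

Execution trace: 'C' (outer except NameError) → 'D' (after the try/except). Output: CD

Answer: CD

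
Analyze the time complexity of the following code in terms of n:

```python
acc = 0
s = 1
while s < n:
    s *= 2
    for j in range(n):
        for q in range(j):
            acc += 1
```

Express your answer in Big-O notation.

Each loop level contributes: log n × n × n. Multiplying the contributions gives O(n^2 log n).

Answer: O(n^2 log n)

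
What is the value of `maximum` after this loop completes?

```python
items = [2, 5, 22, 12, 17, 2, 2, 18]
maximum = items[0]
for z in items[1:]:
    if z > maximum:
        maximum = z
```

Maximum of [2, 5, 22, 12, 17, 2, 2, 18]
`maximum` takes the values: 2 → 5 → 22

Answer: 22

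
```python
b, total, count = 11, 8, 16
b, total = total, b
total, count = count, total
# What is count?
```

Trace:
`b, total, count = 11, 8, 16` → b = 11; total = 8; count = 16
`b, total = total, b` → b = 8; total = 11
`total, count = count, total` → total = 16; count = 11
So count = 11

Answer: 11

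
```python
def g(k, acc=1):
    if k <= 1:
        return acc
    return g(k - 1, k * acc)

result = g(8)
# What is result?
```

Accumulator trace (n, acc): (8, 1) -> (7, 8) -> (6, 56) -> (5, 336) -> (4, 1680) -> (3, 6720) -> (2, 20160) -> (1, 40320) -> return 40320

Answer: 40320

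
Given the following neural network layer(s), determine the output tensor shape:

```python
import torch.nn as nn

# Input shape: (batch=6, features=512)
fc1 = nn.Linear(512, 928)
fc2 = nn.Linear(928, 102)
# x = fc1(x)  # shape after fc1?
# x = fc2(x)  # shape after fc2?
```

Input: (6, 512) -> after fc1: (6, 928) -> Output: (6, 102)

Answer: (6, 102)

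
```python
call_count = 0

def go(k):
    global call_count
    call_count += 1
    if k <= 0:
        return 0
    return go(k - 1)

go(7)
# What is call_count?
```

Linear recursion stepping by 1: 8 calls from k=7 down to ≤0.

Answer: 8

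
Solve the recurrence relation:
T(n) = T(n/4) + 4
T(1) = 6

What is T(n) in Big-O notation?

Each step divides n by 4 and adds 4. After log_4(n) steps we reach T(1)=6. So T(n) = 4·log_4(n) + 6 = O(log n).

Answer: O(log n)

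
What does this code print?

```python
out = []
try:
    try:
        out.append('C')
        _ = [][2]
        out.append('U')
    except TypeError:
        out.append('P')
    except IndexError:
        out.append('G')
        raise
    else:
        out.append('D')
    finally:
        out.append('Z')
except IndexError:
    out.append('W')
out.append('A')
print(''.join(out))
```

Execution trace: 'C' (inner try body) → 'G' (inner except IndexError) → 'Z' (inner finally) → 'W' (outer except IndexError) → 'A' (after the try/except). Output: CGZWA

Answer: CGZWA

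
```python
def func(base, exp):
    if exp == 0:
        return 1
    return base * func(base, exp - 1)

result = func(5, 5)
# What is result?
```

func(5, 5) = 5 * 5 * 5 * 5 * 5 = 3125

Answer: 3125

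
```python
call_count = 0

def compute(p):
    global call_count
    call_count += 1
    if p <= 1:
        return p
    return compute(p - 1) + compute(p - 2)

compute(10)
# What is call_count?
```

Calls(p) = 1 + Calls(p-1) + Calls(p-2); Calls(0)=Calls(1)=1. For p=10 this gives 177.

Answer: 177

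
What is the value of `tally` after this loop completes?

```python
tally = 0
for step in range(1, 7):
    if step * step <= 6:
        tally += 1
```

Count numbers where step² ≤ 6
`tally` takes the values: 0 → 1 → 2

Answer: 2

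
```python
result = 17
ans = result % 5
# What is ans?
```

Trace:
`result = 17` → result = 17
`ans = result % 5` → ans = 2
So ans = 2

Answer: 2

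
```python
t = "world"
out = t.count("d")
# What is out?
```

Trace:
`t = "world"` → t = 'world'
`out = t.count("d")` → out = 1
So out = 1

Answer: 1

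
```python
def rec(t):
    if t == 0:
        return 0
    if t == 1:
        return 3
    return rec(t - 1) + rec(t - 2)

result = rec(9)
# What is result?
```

Build up from base cases: rec(0)=0, rec(1)=3, rec(2)=3, rec(3)=6, rec(4)=9, rec(5)=15, rec(6)=24, ..., rec(9)=102

Answer: 102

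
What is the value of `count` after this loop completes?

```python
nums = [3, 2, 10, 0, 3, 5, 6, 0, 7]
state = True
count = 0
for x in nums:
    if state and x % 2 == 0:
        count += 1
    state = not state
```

Count even values at even positions
`count` takes the values: 0 → 1 → 2

Answer: 2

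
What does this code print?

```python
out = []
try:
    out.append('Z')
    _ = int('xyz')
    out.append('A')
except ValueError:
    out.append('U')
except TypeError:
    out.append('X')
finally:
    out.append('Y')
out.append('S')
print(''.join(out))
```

Execution trace: 'Z' (try body) → 'U' (except ValueError) → 'Y' (finally) → 'S' (after the try/except). Output: ZUYS

Answer: ZUYS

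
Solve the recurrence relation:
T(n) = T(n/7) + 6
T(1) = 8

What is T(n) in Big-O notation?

Each step divides n by 7 and adds 6. After log_7(n) steps we reach T(1)=8. So T(n) = 6·log_7(n) + 8 = O(log n).

Answer: O(log n)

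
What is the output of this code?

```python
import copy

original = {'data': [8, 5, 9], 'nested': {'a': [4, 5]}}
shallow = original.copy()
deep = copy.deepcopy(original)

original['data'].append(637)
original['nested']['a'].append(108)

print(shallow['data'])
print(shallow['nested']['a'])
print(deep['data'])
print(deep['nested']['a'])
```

Key concept: comparing shallow vs deep copy.
Step by step:
`original = {'data': [8, 5, 9], 'nested': {'a': [4, 5]}}` → original = {'data': [8, 5, 9], 'nested': {'a': [4, 5]}}
`shallow = original.copy()` → shallow = {'data': [8, 5, 9], 'nested': {'a': [4, 5]}}
`deep = copy.deepcopy(original)` → deep = {'data': [8, 5, 9], 'nested': {'a': [4, 5]}}
`original['data'].append(637)` → original = {'data': [8, 5, 9, 637], 'nested': {'a': [4, 5]}}; shallow = {'data': [8, 5, 9, 637], 'nested': {'a': [4, 5]}}
`original['nested']['a'].append(108)` → original = {'data': [8, 5, 9, 637], 'nested': {'a': [4, 5, 108]}}; shallow = {'data': [8, 5, 9, 637], 'nested': {'a': [4, 5, 108]}}
`print(shallow['data'])` → prints [8, 5, 9, 637]
`print(shallow['nested']['a'])` → prints [4, 5, 108]
`print(deep['data'])` → prints [8, 5, 9]
`print(deep['nested']['a'])` → prints [4, 5]

Answer:
[8, 5, 9, 637]
[4, 5, 108]
[8, 5, 9]
[4, 5]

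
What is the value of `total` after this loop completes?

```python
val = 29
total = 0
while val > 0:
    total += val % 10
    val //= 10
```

Sum digits of 29
`total` takes the values: 0 → 9 → 11

Answer: 11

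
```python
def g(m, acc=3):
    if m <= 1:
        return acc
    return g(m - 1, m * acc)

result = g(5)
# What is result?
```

Accumulator trace (n, acc): (5, 3) -> (4, 15) -> (3, 60) -> (2, 180) -> (1, 360) -> return 360

Answer: 360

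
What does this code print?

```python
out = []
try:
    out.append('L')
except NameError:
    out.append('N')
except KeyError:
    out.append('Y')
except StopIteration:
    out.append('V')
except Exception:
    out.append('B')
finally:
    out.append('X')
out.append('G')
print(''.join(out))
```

Execution trace: 'L' (try body, no exception) → 'X' (finally) → 'G' (after the try/except). Output: LXG

Answer: LXG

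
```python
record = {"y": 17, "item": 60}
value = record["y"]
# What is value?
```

Trace:
`record = {"y": 17, "item": 60}` → record = {'y': 17, 'item': 60}
`value = record["y"]` → value = 17
So value = 17

Answer: 17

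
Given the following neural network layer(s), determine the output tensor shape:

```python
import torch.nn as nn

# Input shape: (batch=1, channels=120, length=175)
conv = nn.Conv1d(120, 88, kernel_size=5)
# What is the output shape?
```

Input: (1, 120, 175) -> Output: (1, 88, 171)

Answer: (1, 88, 171)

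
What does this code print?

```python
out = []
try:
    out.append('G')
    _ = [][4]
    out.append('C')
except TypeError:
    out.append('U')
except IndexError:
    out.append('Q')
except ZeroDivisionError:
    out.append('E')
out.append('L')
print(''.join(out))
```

Execution trace: 'G' (try body) → 'Q' (except IndexError) → 'L' (after the try/except). Output: GQL

Answer: GQL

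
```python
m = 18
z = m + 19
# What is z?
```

Trace:
`m = 18` → m = 18
`z = m + 19` → z = 37
So z = 37

Answer: 37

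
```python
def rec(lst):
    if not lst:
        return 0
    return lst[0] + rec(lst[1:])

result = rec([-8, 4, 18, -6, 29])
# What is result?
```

(-8) + 4 + 18 + (-6) + 29 + 0 = 37

Answer: 37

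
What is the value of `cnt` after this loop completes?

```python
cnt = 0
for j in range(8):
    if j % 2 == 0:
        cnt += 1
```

Count numbers divisible by 2 in range(8)
`cnt` takes the values: 0 → 1 → 2 → 3 → 4

Answer: 4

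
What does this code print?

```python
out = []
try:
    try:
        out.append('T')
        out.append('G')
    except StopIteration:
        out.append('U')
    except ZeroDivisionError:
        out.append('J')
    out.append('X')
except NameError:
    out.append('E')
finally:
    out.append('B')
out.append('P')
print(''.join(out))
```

Execution trace: 'T' (inner try body) → 'G' (inner try body, no exception) → 'X' (try body, no exception) → 'B' (finally) → 'P' (after the try/except). Output: TGXBP

Answer: TGXBP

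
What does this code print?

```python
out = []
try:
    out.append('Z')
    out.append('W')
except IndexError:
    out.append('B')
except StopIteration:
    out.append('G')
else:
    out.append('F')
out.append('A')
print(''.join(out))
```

Execution trace: 'Z' (try body) → 'W' (try body, no exception) → 'F' (else) → 'A' (after the try/except). Output: ZWFA

Answer: ZWFA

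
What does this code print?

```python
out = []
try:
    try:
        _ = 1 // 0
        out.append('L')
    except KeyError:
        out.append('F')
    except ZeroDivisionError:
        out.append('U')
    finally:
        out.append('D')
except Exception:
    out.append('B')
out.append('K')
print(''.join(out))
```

Execution trace: 'U' (inner except ZeroDivisionError) → 'D' (inner finally) → 'K' (after the try/except). Output: UDK

Answer: UDK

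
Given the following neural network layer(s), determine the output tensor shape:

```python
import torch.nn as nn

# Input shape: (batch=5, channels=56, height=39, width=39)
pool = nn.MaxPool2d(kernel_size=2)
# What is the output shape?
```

Input: (5, 56, 39, 39) -> Output: (5, 56, 19, 19)

Answer: (5, 56, 19, 19)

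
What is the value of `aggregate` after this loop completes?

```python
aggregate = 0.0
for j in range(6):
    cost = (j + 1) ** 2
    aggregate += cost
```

Sum of squared losses 1² + 2² + ... + 6²
`aggregate` takes the values: 0.0 → 1.0 → 5.0 → 14.0 → 30.0 → 55.0 → 91.0

Answer: 91.0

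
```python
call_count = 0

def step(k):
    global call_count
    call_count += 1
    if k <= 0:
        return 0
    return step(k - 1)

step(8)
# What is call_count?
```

Linear recursion stepping by 1: 9 calls from k=8 down to ≤0.

Answer: 9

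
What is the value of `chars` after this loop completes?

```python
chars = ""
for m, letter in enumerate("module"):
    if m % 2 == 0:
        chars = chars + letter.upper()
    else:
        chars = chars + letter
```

Uppercase even positions in 'module'
`chars` takes the values: "" → "M" → "Mo" → "MoD" → "MoDu" → "MoDuL" → "MoDuLe"

Answer: "MoDuLe"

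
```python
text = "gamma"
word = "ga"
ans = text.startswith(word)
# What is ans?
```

Trace:
`text = "gamma"` → text = 'gamma'
`word = "ga"` → word = 'ga'
`ans = text.startswith(word)` → ans = True
So ans = True

Answer: True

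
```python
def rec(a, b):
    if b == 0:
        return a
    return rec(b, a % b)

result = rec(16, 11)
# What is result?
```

rec(16, 11) -> rec(11, 5) -> rec(5, 1) -> rec(1, 0) -> 1

Answer: 1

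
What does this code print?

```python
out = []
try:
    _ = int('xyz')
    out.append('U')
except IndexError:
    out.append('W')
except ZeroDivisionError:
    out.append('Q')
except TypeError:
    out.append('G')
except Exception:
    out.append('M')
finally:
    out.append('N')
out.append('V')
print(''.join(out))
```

Execution trace: 'M' (except Exception) → 'N' (finally) → 'V' (after the try/except). Output: MNV

Answer: MNV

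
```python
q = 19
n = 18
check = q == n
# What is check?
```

Trace:
`q = 19` → q = 19
`n = 18` → n = 18
`check = q == n` → check = False
So check = False

Answer: False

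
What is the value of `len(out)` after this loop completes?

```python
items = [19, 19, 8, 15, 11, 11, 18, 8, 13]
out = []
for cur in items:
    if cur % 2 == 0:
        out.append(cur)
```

Count even numbers in [19, 19, 8, 15, 11, 11, 18, 8, 13]
`out` takes the values: [] → [8] → [8, 18] → [8, 18, 8]
So `len(out)` = 3

Answer: 3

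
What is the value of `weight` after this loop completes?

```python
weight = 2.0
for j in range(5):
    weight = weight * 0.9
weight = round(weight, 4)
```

Exponential decay: 2.0 * 0.9^5
`weight` takes the values: 2.0 → 1.8 → 1.62 → 1.458 → 1.3122 → 1.18098 → 1.181

Answer: 1.181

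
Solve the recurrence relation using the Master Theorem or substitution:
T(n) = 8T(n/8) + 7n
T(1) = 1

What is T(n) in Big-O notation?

By Master Theorem: a=8, b=8, f(n)=7n. Since log_8(8) = 1 and f(n) = Θ(n^1), Case 2 applies. T(n) = O(n log n).

Answer: O(n log n)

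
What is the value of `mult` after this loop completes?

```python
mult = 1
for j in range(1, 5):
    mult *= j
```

4! = 24
`mult` takes the values: 1 → 2 → 6 → 24

Answer: 24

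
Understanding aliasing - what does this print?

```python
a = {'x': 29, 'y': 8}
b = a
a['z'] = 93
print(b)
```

Key concept: dict aliasing.
Step by step:
`a = {'x': 29, 'y': 8}` → a = {'x': 29, 'y': 8}
`b = a` → b = {'x': 29, 'y': 8} (same object as a)
`a['z'] = 93` → a = {'x': 29, 'y': 8, 'z': 93} (same object as b); b = {'x': 29, 'y': 8, 'z': 93} (same object as a)
`print(b)` → prints {'x': 29, 'y': 8, 'z': 93}

Answer: {'x': 29, 'y': 8, 'z': 93}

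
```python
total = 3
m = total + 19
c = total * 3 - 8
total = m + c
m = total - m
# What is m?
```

Trace:
`total = 3` → total = 3
`m = total + 19` → m = 22
`c = total * 3 - 8` → c = 1
`total = m + c` → total = 23
`m = total - m` → m = 1
So m = 1

Answer: 1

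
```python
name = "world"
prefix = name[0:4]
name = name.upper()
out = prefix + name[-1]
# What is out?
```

Trace:
`name = "world"` → name = 'world'
`prefix = name[0:4]` → prefix = 'worl'
`name = name.upper()` → name = 'WORLD'
`out = prefix + name[-1]` → out = 'worlD'
So out = 'worlD'

Answer: 'worlD'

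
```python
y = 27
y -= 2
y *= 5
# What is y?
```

Trace:
`y = 27` → y = 27
`y -= 2` → y = 25
`y *= 5` → y = 125
So y = 125

Answer: 125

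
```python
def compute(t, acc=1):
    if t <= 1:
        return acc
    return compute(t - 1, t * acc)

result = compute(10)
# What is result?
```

Accumulator trace (n, acc): (10, 1) -> (9, 10) -> (8, 90) -> (7, 720) -> (6, 5040) -> (5, 30240) -> (4, 151200) -> (3, 604800) -> (2, 1814400) -> (1, 3628800) -> return 3628800

Answer: 3628800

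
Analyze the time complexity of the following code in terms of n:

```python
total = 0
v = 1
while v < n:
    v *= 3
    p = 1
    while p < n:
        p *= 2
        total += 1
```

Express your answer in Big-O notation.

Each loop level contributes: log n × log n. Multiplying the contributions gives O(log² n).

Answer: O(log² n)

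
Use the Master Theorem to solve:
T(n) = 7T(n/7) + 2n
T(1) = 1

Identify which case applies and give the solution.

a=7, b=7, f(n)=2n. log_7(7) = 1. Since c=1 = 1, Case 2 applies: T(n) = Θ(n^log_b(a) · log n) = O(n log n).

Answer: O(n log n) - Case 2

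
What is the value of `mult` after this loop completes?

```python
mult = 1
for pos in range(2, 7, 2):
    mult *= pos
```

Product of even numbers 2 to 6
`mult` takes the values: 1 → 2 → 8 → 48

Answer: 48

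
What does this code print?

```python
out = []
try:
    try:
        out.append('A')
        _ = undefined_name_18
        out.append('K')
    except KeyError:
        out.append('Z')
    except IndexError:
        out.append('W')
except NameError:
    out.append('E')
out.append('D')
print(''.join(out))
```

Execution trace: 'A' (try body) → 'E' (outer except NameError) → 'D' (after the try/except). Output: AED

Answer: AED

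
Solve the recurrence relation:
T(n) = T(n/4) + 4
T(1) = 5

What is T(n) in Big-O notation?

Each step divides n by 4 and adds 4. After log_4(n) steps we reach T(1)=5. So T(n) = 4·log_4(n) + 5 = O(log n).

Answer: O(log n)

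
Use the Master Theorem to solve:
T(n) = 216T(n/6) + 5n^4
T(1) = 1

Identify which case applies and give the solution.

a=216, b=6, f(n)=5n^4. log_6(216) = 3. Since c=4 > 3 and the regularity condition holds (216(n/6)^4 = (216/6^4)n^4 with 216/6^4 < 1), Case 3 applies: T(n) = Θ(f(n)) = O(n^4).

Answer: O(n^4) - Case 3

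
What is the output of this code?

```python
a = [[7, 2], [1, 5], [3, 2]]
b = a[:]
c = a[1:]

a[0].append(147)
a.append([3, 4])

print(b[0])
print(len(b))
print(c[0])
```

Key concept: slice with nested mutation.
Step by step:
`a = [[7, 2], [1, 5], [3, 2]]` → a = [[7, 2], [1, 5], [3, 2]]
`b = a[:]` → b = [[7, 2], [1, 5], [3, 2]]
`c = a[1:]` → c = [[1, 5], [3, 2]]
`a[0].append(147)` → a = [[7, 2, 147], [1, 5], [3, 2]]; b = [[7, 2, 147], [1, 5], [3, 2]]
`a.append([3, 4])` → a = [[7, 2, 147], [1, 5], [3, 2], [3, 4]]
`print(b[0])` → prints [7, 2, 147]
`print(len(b))` → prints 3
`print(c[0])` → prints [1, 5]

Answer:
[7, 2, 147]
3
[1, 5]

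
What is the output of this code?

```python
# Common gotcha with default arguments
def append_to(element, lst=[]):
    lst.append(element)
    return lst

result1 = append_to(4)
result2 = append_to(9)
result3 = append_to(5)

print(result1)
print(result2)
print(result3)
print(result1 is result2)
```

Key concept: mutable default argument gotcha.
Step by step:
`result1 = append_to(4)` → result1 = [4]
`result2 = append_to(9)` → result1 = [4, 9] (same object as result2); result2 = [4, 9] (same object as result1)
`result3 = append_to(5)` → result1 = [4, 9, 5] (same object as result2, result3); result2 = [4, 9, 5] (same object as result1, result3); result3 = [4, 9, 5] (same object as result1, result2)
`print(result1)` → prints [4, 9, 5]
`print(result2)` → prints [4, 9, 5]
`print(result3)` → prints [4, 9, 5]
`print(result1 is result2)` → prints True

Answer:
[4, 9, 5]
[4, 9, 5]
[4, 9, 5]
True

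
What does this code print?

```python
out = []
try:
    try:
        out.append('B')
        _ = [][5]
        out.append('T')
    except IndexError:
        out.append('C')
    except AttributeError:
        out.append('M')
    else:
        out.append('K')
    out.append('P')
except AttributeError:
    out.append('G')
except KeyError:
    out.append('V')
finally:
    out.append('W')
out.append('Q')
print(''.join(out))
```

Execution trace: 'B' (inner try body) → 'C' (inner except IndexError) → 'P' (try body, no exception) → 'W' (finally) → 'Q' (after the try/except). Output: BCPWQ

Answer: BCPWQ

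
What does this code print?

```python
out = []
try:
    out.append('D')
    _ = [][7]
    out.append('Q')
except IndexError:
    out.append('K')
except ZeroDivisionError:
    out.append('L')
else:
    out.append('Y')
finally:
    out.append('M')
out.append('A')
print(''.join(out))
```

Execution trace: 'D' (try body) → 'K' (except IndexError) → 'M' (finally) → 'A' (after the try/except). Output: DKMA

Answer: DKMA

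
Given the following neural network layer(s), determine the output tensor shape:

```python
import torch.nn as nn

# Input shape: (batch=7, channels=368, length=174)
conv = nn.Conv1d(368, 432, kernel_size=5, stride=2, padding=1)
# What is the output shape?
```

Input: (7, 368, 174) -> Output: (7, 432, 86)

Answer: (7, 432, 86)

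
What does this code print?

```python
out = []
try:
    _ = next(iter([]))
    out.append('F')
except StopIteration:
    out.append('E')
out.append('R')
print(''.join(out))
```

Execution trace: 'E' (except StopIteration) → 'R' (after the try/except). Output: ER

Answer: ER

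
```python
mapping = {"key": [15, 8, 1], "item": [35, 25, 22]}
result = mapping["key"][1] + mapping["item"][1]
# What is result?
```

Trace:
`mapping = {"key": [15, 8, 1], "item": [35, 25, 22]}` → mapping = {'key': [15, 8, 1], 'item': [35, 25, 22]}
`result = mapping["key"][1] + mapping["item"][1]` → result = 33
So result = 33

Answer: 33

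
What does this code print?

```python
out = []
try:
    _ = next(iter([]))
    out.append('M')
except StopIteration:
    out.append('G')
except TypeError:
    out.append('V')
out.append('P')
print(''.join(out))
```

Execution trace: 'G' (except StopIteration) → 'P' (after the try/except). Output: GP

Answer: GP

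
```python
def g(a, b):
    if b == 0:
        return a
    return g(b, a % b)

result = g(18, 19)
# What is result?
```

g(18, 19) -> g(19, 18) -> g(18, 1) -> g(1, 0) -> 1

Answer: 1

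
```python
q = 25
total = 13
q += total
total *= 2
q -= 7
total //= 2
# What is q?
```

Trace:
`q = 25` → q = 25
`total = 13` → total = 13
`q += total` → q = 38
`total *= 2` → total = 26
`q -= 7` → q = 31
`total //= 2` → total = 13
So q = 31

Answer: 31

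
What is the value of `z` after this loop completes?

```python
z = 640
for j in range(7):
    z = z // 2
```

Halve 7 times: 640 // 2^7 = 5
`z` takes the values: 640 → 320 → 160 → 80 → 40 → 20 → 10 → 5

Answer: 5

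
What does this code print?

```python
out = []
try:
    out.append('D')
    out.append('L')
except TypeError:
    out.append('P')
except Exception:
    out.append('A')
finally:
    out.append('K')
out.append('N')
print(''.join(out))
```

Execution trace: 'D' (try body) → 'L' (try body, no exception) → 'K' (finally) → 'N' (after the try/except). Output: DLKN

Answer: DLKN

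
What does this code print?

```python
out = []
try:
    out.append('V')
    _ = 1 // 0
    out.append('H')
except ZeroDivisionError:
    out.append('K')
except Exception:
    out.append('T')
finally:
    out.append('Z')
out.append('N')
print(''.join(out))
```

Execution trace: 'V' (try body) → 'K' (except ZeroDivisionError) → 'Z' (finally) → 'N' (after the try/except). Output: VKZN

Answer: VKZN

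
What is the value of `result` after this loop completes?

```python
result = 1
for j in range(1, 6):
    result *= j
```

5! = 120
`result` takes the values: 1 → 2 → 6 → 24 → 120

Answer: 120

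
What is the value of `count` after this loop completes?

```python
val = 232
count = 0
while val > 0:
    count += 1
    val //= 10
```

Count digits by repeated division by 10
`count` takes the values: 0 → 1 → 2 → 3

Answer: 3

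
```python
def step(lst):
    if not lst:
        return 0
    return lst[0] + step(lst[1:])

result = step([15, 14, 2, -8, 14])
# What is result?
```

15 + 14 + 2 + (-8) + 14 + 0 = 37

Answer: 37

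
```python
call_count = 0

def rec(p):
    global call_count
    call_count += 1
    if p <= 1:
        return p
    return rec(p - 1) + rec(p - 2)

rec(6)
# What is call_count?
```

Calls(p) = 1 + Calls(p-1) + Calls(p-2); Calls(0)=Calls(1)=1. For p=6 this gives 25.

Answer: 25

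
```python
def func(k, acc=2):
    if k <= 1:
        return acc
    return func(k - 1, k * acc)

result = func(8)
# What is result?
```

Accumulator trace (n, acc): (8, 2) -> (7, 16) -> (6, 112) -> (5, 672) -> (4, 3360) -> (3, 13440) -> (2, 40320) -> (1, 80640) -> return 80640

Answer: 80640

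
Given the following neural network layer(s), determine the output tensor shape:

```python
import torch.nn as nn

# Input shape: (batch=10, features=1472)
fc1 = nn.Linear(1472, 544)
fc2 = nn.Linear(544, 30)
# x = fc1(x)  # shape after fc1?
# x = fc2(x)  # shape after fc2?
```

Input: (10, 1472) -> after fc1: (10, 544) -> Output: (10, 30)

Answer: (10, 30)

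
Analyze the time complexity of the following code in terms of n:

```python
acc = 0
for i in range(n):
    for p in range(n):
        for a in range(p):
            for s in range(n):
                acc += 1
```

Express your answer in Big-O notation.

Each loop level contributes: n × n × n × n. Multiplying the contributions gives O(n^4).

Answer: O(n^4)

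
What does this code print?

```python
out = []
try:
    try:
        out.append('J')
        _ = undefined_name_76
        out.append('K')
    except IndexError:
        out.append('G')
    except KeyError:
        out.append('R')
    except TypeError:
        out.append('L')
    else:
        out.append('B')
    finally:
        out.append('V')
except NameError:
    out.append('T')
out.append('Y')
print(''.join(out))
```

Execution trace: 'J' (try body) → 'V' (finally) → 'T' (outer except NameError) → 'Y' (after the try/except). Output: JVTY

Answer: JVTY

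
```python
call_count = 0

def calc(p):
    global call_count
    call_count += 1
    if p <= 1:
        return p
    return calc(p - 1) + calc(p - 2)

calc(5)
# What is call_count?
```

Calls(p) = 1 + Calls(p-1) + Calls(p-2); Calls(0)=Calls(1)=1. For p=5 this gives 15.

Answer: 15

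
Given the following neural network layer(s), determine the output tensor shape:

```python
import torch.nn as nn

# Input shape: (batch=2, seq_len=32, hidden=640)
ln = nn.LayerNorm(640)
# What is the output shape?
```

Input: (2, 32, 640) -> Output: (2, 32, 640)

Answer: (2, 32, 640)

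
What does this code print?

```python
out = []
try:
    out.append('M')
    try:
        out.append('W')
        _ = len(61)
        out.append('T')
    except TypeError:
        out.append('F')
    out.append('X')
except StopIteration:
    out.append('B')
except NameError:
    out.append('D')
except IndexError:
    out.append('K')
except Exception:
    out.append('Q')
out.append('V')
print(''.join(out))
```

Execution trace: 'M' (try body) → 'W' (inner try body) → 'F' (inner except TypeError) → 'X' (try body, no exception) → 'V' (after the try/except). Output: MWFXV

Answer: MWFXV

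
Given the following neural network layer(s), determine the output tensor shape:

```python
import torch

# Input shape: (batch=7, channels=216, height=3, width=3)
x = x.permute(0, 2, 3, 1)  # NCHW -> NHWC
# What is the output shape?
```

Input: (7, 216, 3, 3) -> Output: (7, 3, 3, 216)

Answer: (7, 3, 3, 216)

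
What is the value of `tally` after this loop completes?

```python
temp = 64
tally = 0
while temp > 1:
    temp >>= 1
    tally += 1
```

Count right shifts until 1
`tally` takes the values: 0 → 1 → 2 → 3 → 4 → 5 → 6

Answer: 6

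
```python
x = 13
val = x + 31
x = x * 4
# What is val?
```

Trace:
`x = 13` → x = 13
`val = x + 31` → val = 44
`x = x * 4` → x = 52
So val = 44

Answer: 44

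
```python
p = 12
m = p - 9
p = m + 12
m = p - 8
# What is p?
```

Trace:
`p = 12` → p = 12
`m = p - 9` → m = 3
`p = m + 12` → p = 15
`m = p - 8` → m = 7
So p = 15

Answer: 15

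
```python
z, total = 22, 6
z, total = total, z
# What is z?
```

Trace:
`z, total = 22, 6` → z = 22; total = 6
`z, total = total, z` → z = 6; total = 22
So z = 6

Answer: 6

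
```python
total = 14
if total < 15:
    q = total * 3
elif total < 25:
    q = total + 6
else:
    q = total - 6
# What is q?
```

Trace:
`total = 14` → total = 14
`if total < 15: ...` → total < 15 is True → q = 42
So q = 42

Answer: 42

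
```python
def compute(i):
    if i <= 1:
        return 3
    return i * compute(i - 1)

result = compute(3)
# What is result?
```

compute(3) = 3 * 2 * 3 = 18

Answer: 18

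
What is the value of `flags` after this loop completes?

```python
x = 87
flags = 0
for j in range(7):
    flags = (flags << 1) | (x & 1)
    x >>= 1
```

Reverse lowest 7 bits of 87
`flags` takes the values: 0 → 1 → 3 → 7 → 14 → 29 → 58 → 117

Answer: 117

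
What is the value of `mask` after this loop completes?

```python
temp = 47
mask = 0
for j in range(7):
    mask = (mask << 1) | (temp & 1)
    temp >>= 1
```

Reverse lowest 7 bits of 47
`mask` takes the values: 0 → 1 → 3 → 7 → 15 → 30 → 61 → 122

Answer: 122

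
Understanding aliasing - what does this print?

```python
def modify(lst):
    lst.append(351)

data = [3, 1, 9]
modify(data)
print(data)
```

Key concept: function modifies passed list.
Step by step:
`data = [3, 1, 9]` → data = [3, 1, 9]
`modify(data)` → data = [3, 1, 9, 351]
`print(data)` → prints [3, 1, 9, 351]

Answer: [3, 1, 9, 351]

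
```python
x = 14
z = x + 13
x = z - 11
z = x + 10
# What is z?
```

Trace:
`x = 14` → x = 14
`z = x + 13` → z = 27
`x = z - 11` → x = 16
`z = x + 10` → z = 26
So z = 26

Answer: 26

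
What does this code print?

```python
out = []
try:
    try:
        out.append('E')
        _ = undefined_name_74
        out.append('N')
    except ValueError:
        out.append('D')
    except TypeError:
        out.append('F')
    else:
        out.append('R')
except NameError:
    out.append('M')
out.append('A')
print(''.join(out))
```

Execution trace: 'E' (try body) → 'M' (outer except NameError) → 'A' (after the try/except). Output: EMA

Answer: EMA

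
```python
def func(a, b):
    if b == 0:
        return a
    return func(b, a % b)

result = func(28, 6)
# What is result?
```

func(28, 6) -> func(6, 4) -> func(4, 2) -> func(2, 0) -> 2

Answer: 2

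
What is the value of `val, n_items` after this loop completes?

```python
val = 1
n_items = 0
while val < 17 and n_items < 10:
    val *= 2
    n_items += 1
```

Double until >= 17 or 10 iterations
`val, n_items` takes the values: (1, 0) → (2, 0) → (2, 1) → (4, 1) → (4, 2) → (8, 2) → (8, 3) → (16, 3) → (16, 4) → (32, 4) → (32, 5)

Answer: 32, 5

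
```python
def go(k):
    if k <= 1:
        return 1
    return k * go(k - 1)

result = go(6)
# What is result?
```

go(6) = 6 * 5 * 4 * 3 * 2 * 1 = 720

Answer: 720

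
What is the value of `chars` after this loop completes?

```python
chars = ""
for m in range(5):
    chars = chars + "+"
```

Repeat '+' 5 times
`chars` takes the values: "" → "+" → "++" → "+++" → "++++" → "+++++"

Answer: "+++++"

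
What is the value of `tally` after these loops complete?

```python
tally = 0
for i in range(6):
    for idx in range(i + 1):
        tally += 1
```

Triangle: 1 + 2 + ... + 6
`tally` takes the values: 0 → 1 → 2 → 3 → 4 → 5 → 6 → 7 → 8 → 9 → 10 → 11 → 12 → 13 → 14 → 15 → 16 → 17 → 18 → 19 → 20 → 21

Answer: 21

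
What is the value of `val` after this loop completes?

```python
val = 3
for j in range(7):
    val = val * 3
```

Multiply by 3, 7 times: 3 * 3^7 = 6561
`val` takes the values: 3 → 9 → 27 → 81 → 243 → 729 → 2187 → 6561

Answer: 6561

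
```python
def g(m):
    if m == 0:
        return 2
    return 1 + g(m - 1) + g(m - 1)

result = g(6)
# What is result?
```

g(m) = 1 + 2·g(m-1), g(0)=2. Closed form: (2+1)·2^6 - 1 = 191.

Answer: 191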